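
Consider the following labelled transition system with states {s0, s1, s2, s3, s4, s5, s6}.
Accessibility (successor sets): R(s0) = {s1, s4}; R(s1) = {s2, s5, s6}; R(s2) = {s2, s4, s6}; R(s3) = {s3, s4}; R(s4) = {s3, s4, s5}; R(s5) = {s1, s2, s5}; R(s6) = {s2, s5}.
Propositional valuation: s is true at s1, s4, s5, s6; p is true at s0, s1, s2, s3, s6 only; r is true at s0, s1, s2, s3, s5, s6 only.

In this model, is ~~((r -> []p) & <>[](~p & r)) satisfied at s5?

No

At s5: ~((r -> []p) & <>[](~p & r)) is true, so ~~((r -> []p) & <>[](~p & r)) is false.
  At s5: (r -> []p) & <>[](~p & r) is false, so ~((r -> []p) & <>[](~p & r)) is true.
    At s5: r -> []p is false, <>[](~p & r) is false, so (r -> []p) & <>[](~p & r) is false.
      At s5: r is true, []p is false, so r -> []p is false.
      At s5: <>[](~p & r) requires [](~p & r) at some successor in {s1, s2, s5}.
        At s1: [](~p & r) is false.
        At s2: [](~p & r) is false.
        At s5: [](~p & r) is false.
      So <>[](~p & r) is false at s5.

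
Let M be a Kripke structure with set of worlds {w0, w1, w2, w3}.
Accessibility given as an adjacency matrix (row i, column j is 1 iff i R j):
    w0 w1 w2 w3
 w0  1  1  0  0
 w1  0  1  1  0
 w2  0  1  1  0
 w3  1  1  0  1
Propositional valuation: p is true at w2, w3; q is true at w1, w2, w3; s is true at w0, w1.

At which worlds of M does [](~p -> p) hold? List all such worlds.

none

Let φ = [](~p -> p). Evaluate φ at each world:
  w0 (successors {w0, w1}): φ is false.
  w1 (successors {w1, w2}): φ is false.
  w2 (successors {w1, w2}): φ is false.
  w3 (successors {w0, w1, w3}): φ is false.
For instance, at w3:
  At w3: [](~p -> p) requires ~p -> p at every successor {w0, w1, w3}.
    ~p -> p fails at w0, so [](~p -> p) is false at w3.
Satisfying worlds: none.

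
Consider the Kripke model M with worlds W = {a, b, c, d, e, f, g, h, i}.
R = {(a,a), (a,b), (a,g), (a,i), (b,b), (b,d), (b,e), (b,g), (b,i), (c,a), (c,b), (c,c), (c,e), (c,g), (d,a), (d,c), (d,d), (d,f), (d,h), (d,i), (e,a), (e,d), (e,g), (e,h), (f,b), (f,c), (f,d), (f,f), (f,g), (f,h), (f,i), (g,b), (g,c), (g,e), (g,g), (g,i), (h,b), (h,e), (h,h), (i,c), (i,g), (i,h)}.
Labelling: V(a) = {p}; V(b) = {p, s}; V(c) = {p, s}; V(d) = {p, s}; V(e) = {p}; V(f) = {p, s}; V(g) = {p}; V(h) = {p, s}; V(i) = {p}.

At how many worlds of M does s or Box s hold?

5

Recall that Box ψ holds at a world iff ψ holds at every accessible world, and Dia ψ holds iff ψ holds at some accessible world.
Let φ = s or Box s. Evaluate φ at each world:
  a (successors {a, b, g, i}): φ is false.
  b (successors {b, d, e, g, i}): φ is true.
  c (successors {a, b, c, e, g}): φ is true.
  d (successors {a, c, d, f, h, i}): φ is true.
  e (successors {a, d, g, h}): φ is false.
  f (successors {b, c, d, f, g, h, i}): φ is true.
  g (successors {b, c, e, g, i}): φ is false.
  h (successors {b, e, h}): φ is true.
  i (successors {c, g, h}): φ is false.
For instance, at c:
  At c: s is true, Box s is false, so s or Box s is true.
    At c: Box s requires s at every successor {a, b, c, e, g}.
      s fails at a, so Box s is false at c.
Satisfying worlds: {b, c, d, f, h}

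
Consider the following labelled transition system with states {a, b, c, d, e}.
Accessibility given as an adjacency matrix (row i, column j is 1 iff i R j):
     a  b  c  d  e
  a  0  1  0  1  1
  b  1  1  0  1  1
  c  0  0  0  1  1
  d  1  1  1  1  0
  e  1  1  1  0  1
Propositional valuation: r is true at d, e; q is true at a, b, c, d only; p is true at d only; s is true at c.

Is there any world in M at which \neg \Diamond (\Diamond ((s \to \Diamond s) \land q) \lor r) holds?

No

Let φ = \neg \Diamond (\Diamond ((s \to \Diamond s) \land q) \lor r). Evaluate φ at each world:
  a (successors {b, d, e}): φ is false.
  b (successors {a, b, d, e}): φ is false.
  c (successors {d, e}): φ is false.
  d (successors {a, b, c, d}): φ is false.
  e (successors {a, b, c, e}): φ is false.
For instance, at b:
  At b: \Diamond (\Diamond ((s \to \Diamond s) \land q) \lor r) is true, so \neg \Diamond (\Diamond ((s \to \Diamond s) \land q) \lor r) is false.
    At b: \Diamond (\Diamond ((s \to \Diamond s) \land q) \lor r) requires \Diamond ((s \to \Diamond s) \land q) \lor r at some successor in {a, b, d, e}.
      \Diamond ((s \to \Diamond s) \land q) \lor r holds at a, so \Diamond (\Diamond ((s \to \Diamond s) \land q) \lor r) is true at b.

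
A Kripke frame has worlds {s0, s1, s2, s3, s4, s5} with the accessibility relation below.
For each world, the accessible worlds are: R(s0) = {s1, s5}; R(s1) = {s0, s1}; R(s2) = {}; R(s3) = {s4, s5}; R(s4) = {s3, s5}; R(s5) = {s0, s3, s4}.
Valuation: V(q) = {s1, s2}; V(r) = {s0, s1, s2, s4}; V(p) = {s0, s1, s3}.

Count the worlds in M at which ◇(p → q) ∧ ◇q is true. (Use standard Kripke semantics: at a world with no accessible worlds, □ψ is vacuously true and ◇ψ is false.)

Let φ = ◇(p → q) ∧ ◇q. Evaluate φ at each world:
  s0 (successors {s1, s5}): φ is true.
  s1 (successors {s0, s1}): φ is true.
  s2 (successors ∅): φ is false.
  s3 (successors {s4, s5}): φ is false.
  s4 (successors {s3, s5}): φ is false.
  s5 (successors {s0, s3, s4}): φ is false.
For instance, at s5:
  At s5: ◇(p → q) is true, ◇q is false, so ◇(p → q) ∧ ◇q is false.
    At s5: ◇(p → q) requires p → q at some successor in {s0, s3, s4}.
      p → q holds at s4, so ◇(p → q) is true at s5.
    At s5: ◇q requires q at some successor in {s0, s3, s4}.
      At s0: q is false.
      At s3: q is false.
      At s4: q is false.
    So ◇q is false at s5.
Satisfying worlds: {s0, s1}

2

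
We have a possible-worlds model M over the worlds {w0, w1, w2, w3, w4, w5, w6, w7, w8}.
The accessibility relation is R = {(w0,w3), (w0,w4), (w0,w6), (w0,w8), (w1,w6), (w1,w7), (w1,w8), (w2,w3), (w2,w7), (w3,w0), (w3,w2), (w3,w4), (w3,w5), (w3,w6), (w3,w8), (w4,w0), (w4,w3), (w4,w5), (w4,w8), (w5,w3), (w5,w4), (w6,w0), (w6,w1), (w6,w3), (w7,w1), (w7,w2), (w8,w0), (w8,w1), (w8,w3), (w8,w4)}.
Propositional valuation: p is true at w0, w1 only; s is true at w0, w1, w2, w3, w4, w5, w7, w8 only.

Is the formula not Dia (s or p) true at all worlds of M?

Recall that Dia ψ holds at a world iff ψ holds at some accessible world.
Let φ = not Dia (s or p). Evaluate φ at each world:
  w0 (successors {w3, w4, w6, w8}): φ is false.
  w1 (successors {w6, w7, w8}): φ is false.
  w2 (successors {w3, w7}): φ is false.
  w3 (successors {w0, w2, w4, w5, w6, w8}): φ is false.
  w4 (successors {w0, w3, w5, w8}): φ is false.
  w5 (successors {w3, w4}): φ is false.
  w6 (successors {w0, w1, w3}): φ is false.
  w7 (successors {w1, w2}): φ is false.
  w8 (successors {w0, w1, w3, w4}): φ is false.
Detail at w0 (counterexample):
  At w0: Dia (s or p) is true, so not Dia (s or p) is false.
    At w0: Dia (s or p) requires s or p at some successor in {w3, w4, w6, w8}.
      s or p holds at w3, so Dia (s or p) is true at w0.

No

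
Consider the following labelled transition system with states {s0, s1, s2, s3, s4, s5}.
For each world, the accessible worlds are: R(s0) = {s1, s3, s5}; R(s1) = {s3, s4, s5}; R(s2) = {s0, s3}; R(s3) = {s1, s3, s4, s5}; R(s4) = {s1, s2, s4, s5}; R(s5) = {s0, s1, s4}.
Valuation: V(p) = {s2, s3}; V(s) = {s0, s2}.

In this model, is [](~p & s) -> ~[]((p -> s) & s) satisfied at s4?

Yes

Recall that []ψ holds at a world iff ψ holds at every accessible world, and <>ψ holds iff ψ holds at some accessible world.
At s4: [](~p & s) is false, ~[]((p -> s) & s) is true, so [](~p & s) -> ~[]((p -> s) & s) is true.
  At s4: [](~p & s) requires ~p & s at every successor {s1, s2, s4, s5}.
    ~p & s fails at s1, so [](~p & s) is false at s4.
  At s4: []((p -> s) & s) is false, so ~[]((p -> s) & s) is true.
    At s4: []((p -> s) & s) requires (p -> s) & s at every successor {s1, s2, s4, s5}.
      (p -> s) & s fails at s1, so []((p -> s) & s) is false at s4.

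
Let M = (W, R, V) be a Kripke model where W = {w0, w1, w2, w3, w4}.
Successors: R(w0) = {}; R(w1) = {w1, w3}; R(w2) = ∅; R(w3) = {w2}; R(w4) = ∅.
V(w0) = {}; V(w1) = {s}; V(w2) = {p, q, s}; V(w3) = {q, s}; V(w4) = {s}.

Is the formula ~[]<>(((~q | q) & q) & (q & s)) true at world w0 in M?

At w0: []<>(((~q | q) & q) & (q & s)) is true, so ~[]<>(((~q | q) & q) & (q & s)) is false.
  At w0: no accessible worlds, so []<>(((~q | q) & q) & (q & s)) holds vacuously.

No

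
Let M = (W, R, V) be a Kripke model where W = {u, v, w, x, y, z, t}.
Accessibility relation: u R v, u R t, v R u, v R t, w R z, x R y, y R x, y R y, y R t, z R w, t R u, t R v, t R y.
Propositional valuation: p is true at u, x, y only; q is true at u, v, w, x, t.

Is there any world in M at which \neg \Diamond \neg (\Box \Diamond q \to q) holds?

Recall that \Box ψ holds at a world iff ψ holds at every accessible world, and \Diamond ψ holds iff ψ holds at some accessible world.
Let φ = \neg \Diamond \neg (\Box \Diamond q \to q). Evaluate φ at each world:
  u (successors {v, t}): φ is true.
  v (successors {u, t}): φ is true.
  w (successors {z}): φ is true.
  x (successors {y}): φ is true.
  y (successors {x, y, t}): φ is true.
  z (successors {w}): φ is true.
  t (successors {u, v, y}): φ is true.
Detail at u (witness):
  At u: \Diamond \neg (\Box \Diamond q \to q) is false, so \neg \Diamond \neg (\Box \Diamond q \to q) is true.
    At u: \Diamond \neg (\Box \Diamond q \to q) requires \neg (\Box \Diamond q \to q) at some successor in {v, t}.
      At v: \neg (\Box \Diamond q \to q) is false.
      At t: \neg (\Box \Diamond q \to q) is false.
    So \Diamond \neg (\Box \Diamond q \to q) is false at u.

Yes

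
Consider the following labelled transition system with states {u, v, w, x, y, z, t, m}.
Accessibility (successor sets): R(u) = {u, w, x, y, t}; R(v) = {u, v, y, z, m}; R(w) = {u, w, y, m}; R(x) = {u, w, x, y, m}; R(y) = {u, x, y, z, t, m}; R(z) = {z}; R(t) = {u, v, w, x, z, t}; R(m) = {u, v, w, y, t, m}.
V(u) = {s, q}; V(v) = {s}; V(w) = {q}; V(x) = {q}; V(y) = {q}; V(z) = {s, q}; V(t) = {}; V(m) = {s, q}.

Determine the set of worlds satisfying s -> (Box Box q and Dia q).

w, x, y, z, t

Recall that Box ψ holds at a world iff ψ holds at every accessible world, and Dia ψ holds iff ψ holds at some accessible world.
Let φ = s -> (Box Box q and Dia q). Evaluate φ at each world:
  u (successors {u, w, x, y, t}): φ is false.
  v (successors {u, v, y, z, m}): φ is false.
  w (successors {u, w, y, m}): φ is true.
  x (successors {u, w, x, y, m}): φ is true.
  y (successors {u, x, y, z, t, m}): φ is true.
  z (successors {z}): φ is true.
  t (successors {u, v, w, x, z, t}): φ is true.
  m (successors {u, v, w, y, t, m}): φ is false.
For instance, at m:
  At m: s is true, Box Box q and Dia q is false, so s -> (Box Box q and Dia q) is false.
    At m: Box Box q is false, Dia q is true, so Box Box q and Dia q is false.
      At m: Box Box q requires Box q at every successor {u, v, w, y, t, m}.
        Box q fails at u, so Box Box q is false at m.
      At m: Dia q requires q at some successor in {u, v, w, y, t, m}.
        q holds at u, so Dia q is true at m.
Satisfying worlds: {w, x, y, z, t}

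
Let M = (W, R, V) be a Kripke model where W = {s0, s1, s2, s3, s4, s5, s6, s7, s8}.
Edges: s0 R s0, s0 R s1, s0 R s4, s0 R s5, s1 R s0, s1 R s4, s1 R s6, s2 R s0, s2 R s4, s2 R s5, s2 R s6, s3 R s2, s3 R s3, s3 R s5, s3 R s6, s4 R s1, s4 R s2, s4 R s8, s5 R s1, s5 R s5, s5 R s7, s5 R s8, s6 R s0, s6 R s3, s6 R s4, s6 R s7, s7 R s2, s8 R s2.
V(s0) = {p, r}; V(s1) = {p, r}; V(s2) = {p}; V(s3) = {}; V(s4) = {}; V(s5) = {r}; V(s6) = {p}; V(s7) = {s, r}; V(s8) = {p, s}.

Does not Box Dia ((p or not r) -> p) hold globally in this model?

No

Let φ = not Box Dia ((p or not r) -> p). Evaluate φ at each world:
  s0 (successors {s0, s1, s4, s5}): φ is false.
  s1 (successors {s0, s4, s6}): φ is false.
  s2 (successors {s0, s4, s5, s6}): φ is false.
  s3 (successors {s2, s3, s5, s6}): φ is false.
  s4 (successors {s1, s2, s8}): φ is false.
  s5 (successors {s1, s5, s7, s8}): φ is false.
  s6 (successors {s0, s3, s4, s7}): φ is false.
  s7 (successors {s2}): φ is false.
  s8 (successors {s2}): φ is false.
Detail at s0 (counterexample):
  At s0: Box Dia ((p or not r) -> p) is true, so not Box Dia ((p or not r) -> p) is false.
    At s0: Box Dia ((p or not r) -> p) requires Dia ((p or not r) -> p) at every successor {s0, s1, s4, s5}.
      At s0: Dia ((p or not r) -> p) is true.
      At s1: Dia ((p or not r) -> p) is true.
      At s4: Dia ((p or not r) -> p) is true.
      At s5: Dia ((p or not r) -> p) is true.
    So Box Dia ((p or not r) -> p) is true at s0.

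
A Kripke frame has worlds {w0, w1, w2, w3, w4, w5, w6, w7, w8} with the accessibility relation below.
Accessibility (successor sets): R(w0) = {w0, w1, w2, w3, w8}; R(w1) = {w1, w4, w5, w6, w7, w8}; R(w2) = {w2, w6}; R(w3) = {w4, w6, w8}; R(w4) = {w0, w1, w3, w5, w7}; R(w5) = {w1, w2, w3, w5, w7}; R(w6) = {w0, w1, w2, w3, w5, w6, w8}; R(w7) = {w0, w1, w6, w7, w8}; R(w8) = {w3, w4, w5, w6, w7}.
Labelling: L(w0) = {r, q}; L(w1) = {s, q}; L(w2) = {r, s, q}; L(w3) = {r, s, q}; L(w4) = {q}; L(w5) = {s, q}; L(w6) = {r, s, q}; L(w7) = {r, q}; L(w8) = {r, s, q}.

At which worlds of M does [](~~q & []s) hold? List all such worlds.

none

Let φ = [](~~q & []s). Evaluate φ at each world:
  w0 (successors {w0, w1, w2, w3, w8}): φ is false.
  w1 (successors {w1, w4, w5, w6, w7, w8}): φ is false.
  w2 (successors {w2, w6}): φ is false.
  w3 (successors {w4, w6, w8}): φ is false.
  w4 (successors {w0, w1, w3, w5, w7}): φ is false.
  w5 (successors {w1, w2, w3, w5, w7}): φ is false.
  w6 (successors {w0, w1, w2, w3, w5, w6, w8}): φ is false.
  w7 (successors {w0, w1, w6, w7, w8}): φ is false.
  w8 (successors {w3, w4, w5, w6, w7}): φ is false.
For instance, at w5:
  At w5: [](~~q & []s) requires ~~q & []s at every successor {w1, w2, w3, w5, w7}.
    ~~q & []s fails at w1, so [](~~q & []s) is false at w5.
      At w1: ~~q is true, []s is false, so ~~q & []s is false.
Satisfying worlds: none.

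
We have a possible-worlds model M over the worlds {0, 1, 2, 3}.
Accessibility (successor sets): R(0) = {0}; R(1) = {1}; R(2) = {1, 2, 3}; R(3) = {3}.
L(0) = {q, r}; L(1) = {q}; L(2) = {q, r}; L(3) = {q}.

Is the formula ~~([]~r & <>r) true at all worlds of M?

Let φ = ~~([]~r & <>r). Evaluate φ at each world:
  0 (successors {0}): φ is false.
  1 (successors {1}): φ is false.
  2 (successors {1, 2, 3}): φ is false.
  3 (successors {3}): φ is false.
Detail at 0 (counterexample):
  At 0: ~([]~r & <>r) is true, so ~~([]~r & <>r) is false.
    At 0: []~r & <>r is false, so ~([]~r & <>r) is true.
      At 0: []~r is false, <>r is true, so []~r & <>r is false.

No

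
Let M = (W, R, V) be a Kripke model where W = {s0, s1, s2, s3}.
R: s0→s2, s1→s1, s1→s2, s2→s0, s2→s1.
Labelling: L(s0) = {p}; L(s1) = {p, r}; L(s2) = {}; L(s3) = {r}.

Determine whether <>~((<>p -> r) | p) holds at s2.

No

At s2: <>~((<>p -> r) | p) requires ~((<>p -> r) | p) at some successor in {s0, s1}.
  At s0: ~((<>p -> r) | p) is false.
  At s1: ~((<>p -> r) | p) is false.
So <>~((<>p -> r) | p) is false at s2.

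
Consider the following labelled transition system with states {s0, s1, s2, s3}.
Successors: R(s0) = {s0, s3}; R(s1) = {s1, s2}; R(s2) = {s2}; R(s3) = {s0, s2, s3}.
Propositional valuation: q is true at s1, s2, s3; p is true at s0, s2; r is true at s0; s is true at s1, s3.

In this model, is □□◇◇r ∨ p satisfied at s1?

Recall that □ψ holds at a world iff ψ holds at every accessible world, and ◇ψ holds iff ψ holds at some accessible world.
At s1: □□◇◇r is false, p is false, so □□◇◇r ∨ p is false.
  At s1: □□◇◇r requires □◇◇r at every successor {s1, s2}.
    □◇◇r fails at s1, so □□◇◇r is false at s1.
      At s1: □◇◇r requires ◇◇r at every successor {s1, s2}.
        ◇◇r fails at s1, so □◇◇r is false at s1.

No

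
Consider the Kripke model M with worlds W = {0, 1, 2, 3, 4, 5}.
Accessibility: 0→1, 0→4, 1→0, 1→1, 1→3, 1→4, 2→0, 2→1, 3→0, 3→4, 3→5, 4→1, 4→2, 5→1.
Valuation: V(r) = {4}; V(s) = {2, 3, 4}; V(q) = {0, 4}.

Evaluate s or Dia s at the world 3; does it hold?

Yes

At 3: s is true, Dia s is true, so s or Dia s is true.
  At 3: Dia s requires s at some successor in {0, 4, 5}.
    s holds at 4, so Dia s is true at 3.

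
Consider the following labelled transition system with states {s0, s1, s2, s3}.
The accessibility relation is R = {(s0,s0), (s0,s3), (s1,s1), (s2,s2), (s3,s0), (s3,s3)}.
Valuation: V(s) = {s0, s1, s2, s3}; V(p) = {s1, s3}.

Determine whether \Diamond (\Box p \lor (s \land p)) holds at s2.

Recall that \Box ψ holds at a world iff ψ holds at every accessible world, and \Diamond ψ holds iff ψ holds at some accessible world.
At s2: \Diamond (\Box p \lor (s \land p)) requires \Box p \lor (s \land p) at some successor in {s2}.
  At s2: \Box p \lor (s \land p) is false.
So \Diamond (\Box p \lor (s \land p)) is false at s2.

No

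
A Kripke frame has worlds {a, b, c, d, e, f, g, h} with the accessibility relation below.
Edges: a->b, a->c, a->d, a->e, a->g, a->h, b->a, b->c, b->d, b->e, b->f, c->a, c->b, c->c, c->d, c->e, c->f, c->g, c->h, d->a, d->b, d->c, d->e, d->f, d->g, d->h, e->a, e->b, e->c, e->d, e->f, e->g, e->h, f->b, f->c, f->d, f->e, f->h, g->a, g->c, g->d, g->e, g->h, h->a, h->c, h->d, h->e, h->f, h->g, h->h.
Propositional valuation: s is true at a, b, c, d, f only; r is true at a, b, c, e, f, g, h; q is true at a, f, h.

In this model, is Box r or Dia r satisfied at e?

Yes

At e: Box r is false, Dia r is true, so Box r or Dia r is true.
  At e: Box r requires r at every successor {a, b, c, d, f, g, h}.
    r fails at d, so Box r is false at e.
  At e: Dia r requires r at some successor in {a, b, c, d, f, g, h}.
    r holds at a, so Dia r is true at e.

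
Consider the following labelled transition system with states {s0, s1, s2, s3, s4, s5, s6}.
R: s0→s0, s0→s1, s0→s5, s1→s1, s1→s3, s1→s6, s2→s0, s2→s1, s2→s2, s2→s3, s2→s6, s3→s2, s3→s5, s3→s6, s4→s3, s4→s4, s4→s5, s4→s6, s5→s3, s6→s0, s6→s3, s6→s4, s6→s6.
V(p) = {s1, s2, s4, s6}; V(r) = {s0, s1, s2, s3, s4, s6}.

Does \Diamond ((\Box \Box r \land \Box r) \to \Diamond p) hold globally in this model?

Let φ = \Diamond ((\Box \Box r \land \Box r) \to \Diamond p). Evaluate φ at each world:
  s0 (successors {s0, s1, s5}): φ is true.
  s1 (successors {s1, s3, s6}): φ is true.
  s2 (successors {s0, s1, s2, s3, s6}): φ is true.
  s3 (successors {s2, s5, s6}): φ is true.
  s4 (successors {s3, s4, s5, s6}): φ is true.
  s5 (successors {s3}): φ is true.
  s6 (successors {s0, s3, s4, s6}): φ is true.
For instance, at s0:
  At s0: \Diamond ((\Box \Box r \land \Box r) \to \Diamond p) requires (\Box \Box r \land \Box r) \to \Diamond p at some successor in {s0, s1, s5}.
    (\Box \Box r \land \Box r) \to \Diamond p holds at s0, so \Diamond ((\Box \Box r \land \Box r) \to \Diamond p) is true at s0.
      At s0: \Box \Box r \land \Box r is false, \Diamond p is true, so (\Box \Box r \land \Box r) \to \Diamond p is true.

Yes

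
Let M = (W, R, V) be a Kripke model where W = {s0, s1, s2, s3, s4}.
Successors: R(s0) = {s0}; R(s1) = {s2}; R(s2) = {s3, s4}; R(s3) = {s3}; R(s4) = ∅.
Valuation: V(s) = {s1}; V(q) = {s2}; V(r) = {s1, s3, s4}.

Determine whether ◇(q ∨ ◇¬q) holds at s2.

Yes

Recall that ◇ψ holds at a world iff ψ holds at some accessible world.
At s2: ◇(q ∨ ◇¬q) requires q ∨ ◇¬q at some successor in {s3, s4}.
  q ∨ ◇¬q holds at s3, so ◇(q ∨ ◇¬q) is true at s2.
    At s3: q is false, ◇¬q is true, so q ∨ ◇¬q is true.
      At s3: ◇¬q requires ¬q at some successor in {s3}.
        ¬q holds at s3, so ◇¬q is true at s3.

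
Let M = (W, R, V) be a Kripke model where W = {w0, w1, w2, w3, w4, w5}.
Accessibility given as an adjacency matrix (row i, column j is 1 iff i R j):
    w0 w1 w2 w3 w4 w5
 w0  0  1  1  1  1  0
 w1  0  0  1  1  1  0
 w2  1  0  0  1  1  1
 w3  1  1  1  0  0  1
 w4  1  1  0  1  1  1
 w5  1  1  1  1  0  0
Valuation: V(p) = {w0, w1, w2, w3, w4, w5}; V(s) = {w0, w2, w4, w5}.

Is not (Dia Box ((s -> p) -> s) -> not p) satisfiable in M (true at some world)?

No

Recall that Box ψ holds at a world iff ψ holds at every accessible world, and Dia ψ holds iff ψ holds at some accessible world.
Let φ = not (Dia Box ((s -> p) -> s) -> not p). Evaluate φ at each world:
  w0 (successors {w1, w2, w3, w4}): φ is false.
  w1 (successors {w2, w3, w4}): φ is false.
  w2 (successors {w0, w3, w4, w5}): φ is false.
  w3 (successors {w0, w1, w2, w5}): φ is false.
  w4 (successors {w0, w1, w3, w4, w5}): φ is false.
  w5 (successors {w0, w1, w2, w3}): φ is false.
For instance, at w0:
  At w0: Dia Box ((s -> p) -> s) -> not p is true, so not (Dia Box ((s -> p) -> s) -> not p) is false.
    At w0: Dia Box ((s -> p) -> s) is false, not p is false, so Dia Box ((s -> p) -> s) -> not p is true.
      At w0: Dia Box ((s -> p) -> s) requires Box ((s -> p) -> s) at some successor in {w1, w2, w3, w4}.
        At w1: Box ((s -> p) -> s) is false.
        At w2: Box ((s -> p) -> s) is false.
        At w3: Box ((s -> p) -> s) is false.
        At w4: Box ((s -> p) -> s) is false.
      So Dia Box ((s -> p) -> s) is false at w0.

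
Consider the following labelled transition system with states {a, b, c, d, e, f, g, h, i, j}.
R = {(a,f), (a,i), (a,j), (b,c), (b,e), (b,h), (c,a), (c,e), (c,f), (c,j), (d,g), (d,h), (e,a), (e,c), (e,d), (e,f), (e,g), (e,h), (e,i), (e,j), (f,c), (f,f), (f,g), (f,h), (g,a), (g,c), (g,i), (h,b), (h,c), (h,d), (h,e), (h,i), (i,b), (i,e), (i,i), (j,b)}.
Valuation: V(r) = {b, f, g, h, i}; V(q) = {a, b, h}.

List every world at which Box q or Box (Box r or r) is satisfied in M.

Recall that Box ψ holds at a world iff ψ holds at every accessible world, and Dia ψ holds iff ψ holds at some accessible world.
Let φ = Box q or Box (Box r or r). Evaluate φ at each world:
  a (successors {f, i, j}): φ is true.
  b (successors {c, e, h}): φ is false.
  c (successors {a, e, f, j}): φ is false.
  d (successors {g, h}): φ is true.
  e (successors {a, c, d, f, g, h, i, j}): φ is false.
  f (successors {c, f, g, h}): φ is false.
  g (successors {a, c, i}): φ is false.
  h (successors {b, c, d, e, i}): φ is false.
  i (successors {b, e, i}): φ is false.
  j (successors {b}): φ is true.
For instance, at a:
  At a: Box q is false, Box (Box r or r) is true, so Box q or Box (Box r or r) is true.
    At a: Box q requires q at every successor {f, i, j}.
      q fails at f, so Box q is false at a.
    At a: Box (Box r or r) requires Box r or r at every successor {f, i, j}.
      At f: Box r or r is true.
      At i: Box r or r is true.
      At j: Box r or r is true.
    So Box (Box r or r) is true at a.
Satisfying worlds: {a, d, j}

a, d, j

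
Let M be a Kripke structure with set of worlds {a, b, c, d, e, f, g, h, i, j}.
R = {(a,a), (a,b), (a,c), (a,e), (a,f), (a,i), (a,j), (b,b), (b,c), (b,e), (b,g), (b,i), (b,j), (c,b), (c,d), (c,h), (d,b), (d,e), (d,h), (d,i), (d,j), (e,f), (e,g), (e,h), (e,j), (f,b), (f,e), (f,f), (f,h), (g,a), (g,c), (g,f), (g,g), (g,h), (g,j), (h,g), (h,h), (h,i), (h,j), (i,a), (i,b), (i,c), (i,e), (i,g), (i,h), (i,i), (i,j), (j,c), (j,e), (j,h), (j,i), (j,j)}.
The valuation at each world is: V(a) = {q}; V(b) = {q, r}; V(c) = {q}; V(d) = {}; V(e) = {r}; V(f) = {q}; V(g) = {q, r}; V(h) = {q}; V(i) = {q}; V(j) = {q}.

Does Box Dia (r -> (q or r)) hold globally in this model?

Yes

Let φ = Box Dia (r -> (q or r)). Evaluate φ at each world:
  a (successors {a, b, c, e, f, i, j}): φ is true.
  b (successors {b, c, e, g, i, j}): φ is true.
  c (successors {b, d, h}): φ is true.
  d (successors {b, e, h, i, j}): φ is true.
  e (successors {f, g, h, j}): φ is true.
  f (successors {b, e, f, h}): φ is true.
  g (successors {a, c, f, g, h, j}): φ is true.
  h (successors {g, h, i, j}): φ is true.
  i (successors {a, b, c, e, g, h, i, j}): φ is true.
  j (successors {c, e, h, i, j}): φ is true.
For instance, at h:
  At h: Box Dia (r -> (q or r)) requires Dia (r -> (q or r)) at every successor {g, h, i, j}.
    At g: Dia (r -> (q or r)) is true.
    At h: Dia (r -> (q or r)) is true.
    At i: Dia (r -> (q or r)) is true.
    At j: Dia (r -> (q or r)) is true.
  So Box Dia (r -> (q or r)) is true at h.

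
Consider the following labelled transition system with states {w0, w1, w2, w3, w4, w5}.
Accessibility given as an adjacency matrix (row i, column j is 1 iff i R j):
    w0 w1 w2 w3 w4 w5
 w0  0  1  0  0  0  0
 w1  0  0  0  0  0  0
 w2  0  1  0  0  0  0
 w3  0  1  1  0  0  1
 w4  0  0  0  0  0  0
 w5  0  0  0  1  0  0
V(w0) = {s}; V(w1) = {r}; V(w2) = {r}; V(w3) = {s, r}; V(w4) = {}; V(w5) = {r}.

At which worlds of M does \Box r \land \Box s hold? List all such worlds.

w1, w4, w5

Let φ = \Box r \land \Box s. Evaluate φ at each world:
  w0 (successors {w1}): φ is false.
  w1 (successors ∅): φ is true.
  w2 (successors {w1}): φ is false.
  w3 (successors {w1, w2, w5}): φ is false.
  w4 (successors ∅): φ is true.
  w5 (successors {w3}): φ is true.
For instance, at w5:
  At w5: \Box r is true, \Box s is true, so \Box r \land \Box s is true.
    At w5: \Box r requires r at every successor {w3}.
      At w3: r is true.
    So \Box r is true at w5.
    At w5: \Box s requires s at every successor {w3}.
      At w3: s is true.
    So \Box s is true at w5.
Satisfying worlds: {w1, w4, w5}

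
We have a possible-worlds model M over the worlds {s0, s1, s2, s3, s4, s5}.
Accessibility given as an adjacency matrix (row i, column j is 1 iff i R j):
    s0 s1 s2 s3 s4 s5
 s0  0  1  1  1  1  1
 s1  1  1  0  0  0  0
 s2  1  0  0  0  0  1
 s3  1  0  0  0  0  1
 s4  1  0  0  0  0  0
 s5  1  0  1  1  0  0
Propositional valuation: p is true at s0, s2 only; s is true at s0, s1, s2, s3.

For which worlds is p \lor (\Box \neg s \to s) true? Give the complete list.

s0, s1, s2, s3, s4, s5

Let φ = p \lor (\Box \neg s \to s). Evaluate φ at each world:
  s0 (successors {s1, s2, s3, s4, s5}): φ is true.
  s1 (successors {s0, s1}): φ is true.
  s2 (successors {s0, s5}): φ is true.
  s3 (successors {s0, s5}): φ is true.
  s4 (successors {s0}): φ is true.
  s5 (successors {s0, s2, s3}): φ is true.
For instance, at s2:
  At s2: p is true, \Box \neg s \to s is true, so p \lor (\Box \neg s \to s) is true.
    At s2: \Box \neg s is false, s is true, so \Box \neg s \to s is true.
      At s2: \Box \neg s requires \neg s at every successor {s0, s5}.
        \neg s fails at s0, so \Box \neg s is false at s2.
Satisfying worlds: {s0, s1, s2, s3, s4, s5}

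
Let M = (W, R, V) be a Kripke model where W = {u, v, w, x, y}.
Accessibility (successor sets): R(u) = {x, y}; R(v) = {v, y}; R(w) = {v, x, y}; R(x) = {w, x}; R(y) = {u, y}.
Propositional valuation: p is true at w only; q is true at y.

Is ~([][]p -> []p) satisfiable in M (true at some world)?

Let φ = ~([][]p -> []p). Evaluate φ at each world:
  u (successors {x, y}): φ is false.
  v (successors {v, y}): φ is false.
  w (successors {v, x, y}): φ is false.
  x (successors {w, x}): φ is false.
  y (successors {u, y}): φ is false.
For instance, at y:
  At y: [][]p -> []p is true, so ~([][]p -> []p) is false.
    At y: [][]p is false, []p is false, so [][]p -> []p is true.
      At y: [][]p requires []p at every successor {u, y}.
        []p fails at u, so [][]p is false at y.
      At y: []p requires p at every successor {u, y}.
        p fails at u, so []p is false at y.

No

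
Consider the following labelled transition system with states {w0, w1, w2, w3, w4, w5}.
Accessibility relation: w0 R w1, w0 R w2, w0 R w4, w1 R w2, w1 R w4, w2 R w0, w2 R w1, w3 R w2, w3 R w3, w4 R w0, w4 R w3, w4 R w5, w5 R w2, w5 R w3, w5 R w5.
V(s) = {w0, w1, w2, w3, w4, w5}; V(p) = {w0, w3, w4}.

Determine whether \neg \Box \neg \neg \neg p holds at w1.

At w1: \Box \neg \neg \neg p is false, so \neg \Box \neg \neg \neg p is true.
  At w1: \Box \neg \neg \neg p requires \neg \neg \neg p at every successor {w2, w4}.
    \neg \neg \neg p fails at w4, so \Box \neg \neg \neg p is false at w1.

Yes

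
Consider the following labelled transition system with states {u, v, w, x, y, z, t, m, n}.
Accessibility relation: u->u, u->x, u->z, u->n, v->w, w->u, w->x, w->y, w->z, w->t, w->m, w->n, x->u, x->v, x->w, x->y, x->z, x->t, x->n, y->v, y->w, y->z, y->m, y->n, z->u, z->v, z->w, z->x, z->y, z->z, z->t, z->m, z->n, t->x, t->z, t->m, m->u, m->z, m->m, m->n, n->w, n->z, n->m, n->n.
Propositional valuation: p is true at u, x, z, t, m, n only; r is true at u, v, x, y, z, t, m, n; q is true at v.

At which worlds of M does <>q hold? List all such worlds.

x, y, z

Recall that <>ψ holds at a world iff ψ holds at some accessible world.
Let φ = <>q. Evaluate φ at each world:
  u (successors {u, x, z, n}): φ is false.
  v (successors {w}): φ is false.
  w (successors {u, x, y, z, t, m, n}): φ is false.
  x (successors {u, v, w, y, z, t, n}): φ is true.
  y (successors {v, w, z, m, n}): φ is true.
  z (successors {u, v, w, x, y, z, t, m, n}): φ is true.
  t (successors {x, z, m}): φ is false.
  m (successors {u, z, m, n}): φ is false.
  n (successors {w, z, m, n}): φ is false.
For instance, at n:
  At n: <>q requires q at some successor in {w, z, m, n}.
    At w: q is false.
    At z: q is false.
    At m: q is false.
    At n: q is false.
  So <>q is false at n.
Satisfying worlds: {x, y, z}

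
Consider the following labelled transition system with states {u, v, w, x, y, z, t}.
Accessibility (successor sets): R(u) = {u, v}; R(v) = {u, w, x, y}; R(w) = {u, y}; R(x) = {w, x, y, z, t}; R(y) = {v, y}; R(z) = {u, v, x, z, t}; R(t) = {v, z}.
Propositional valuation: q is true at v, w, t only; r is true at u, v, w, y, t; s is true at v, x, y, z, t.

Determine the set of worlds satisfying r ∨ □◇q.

u, v, w, y, z, t

Recall that □ψ holds at a world iff ψ holds at every accessible world, and ◇ψ holds iff ψ holds at some accessible world.
Let φ = r ∨ □◇q. Evaluate φ at each world:
  u (successors {u, v}): φ is true.
  v (successors {u, w, x, y}): φ is true.
  w (successors {u, y}): φ is true.
  x (successors {w, x, y, z, t}): φ is false.
  y (successors {v, y}): φ is true.
  z (successors {u, v, x, z, t}): φ is true.
  t (successors {v, z}): φ is true.
For instance, at w:
  At w: r is true, □◇q is true, so r ∨ □◇q is true.
    At w: □◇q requires ◇q at every successor {u, y}.
      At u: ◇q is true.
      At y: ◇q is true.
    So □◇q is true at w.
Satisfying worlds: {u, v, w, y, z, t}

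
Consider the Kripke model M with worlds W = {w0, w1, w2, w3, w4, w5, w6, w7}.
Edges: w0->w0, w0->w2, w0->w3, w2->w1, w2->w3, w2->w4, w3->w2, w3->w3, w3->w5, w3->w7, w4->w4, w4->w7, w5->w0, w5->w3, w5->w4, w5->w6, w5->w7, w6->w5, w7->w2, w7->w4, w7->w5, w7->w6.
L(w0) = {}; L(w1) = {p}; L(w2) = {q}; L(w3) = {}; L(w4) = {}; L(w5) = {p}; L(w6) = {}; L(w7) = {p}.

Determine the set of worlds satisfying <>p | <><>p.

Recall that <>ψ holds at a world iff ψ holds at some accessible world.
Let φ = <>p | <><>p. Evaluate φ at each world:
  w0 (successors {w0, w2, w3}): φ is true.
  w1 (successors ∅): φ is false.
  w2 (successors {w1, w3, w4}): φ is true.
  w3 (successors {w2, w3, w5, w7}): φ is true.
  w4 (successors {w4, w7}): φ is true.
  w5 (successors {w0, w3, w4, w6, w7}): φ is true.
  w6 (successors {w5}): φ is true.
  w7 (successors {w2, w4, w5, w6}): φ is true.
For instance, at w5:
  At w5: <>p is true, <><>p is true, so <>p | <><>p is true.
    At w5: <>p requires p at some successor in {w0, w3, w4, w6, w7}.
      p holds at w7, so <>p is true at w5.
    At w5: <><>p requires <>p at some successor in {w0, w3, w4, w6, w7}.
      <>p holds at w3, so <><>p is true at w5.
Satisfying worlds: {w0, w2, w3, w4, w5, w6, w7}

w0, w2, w3, w4, w5, w6, w7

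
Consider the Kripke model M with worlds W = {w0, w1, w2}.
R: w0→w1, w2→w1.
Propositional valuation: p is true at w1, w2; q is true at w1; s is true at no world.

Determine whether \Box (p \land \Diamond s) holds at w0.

No

At w0: \Box (p \land \Diamond s) requires p \land \Diamond s at every successor {w1}.
  p \land \Diamond s fails at w1, so \Box (p \land \Diamond s) is false at w0.
    At w1: p is true, \Diamond s is false, so p \land \Diamond s is false.
      At w1: no accessible worlds, so \Diamond s is false.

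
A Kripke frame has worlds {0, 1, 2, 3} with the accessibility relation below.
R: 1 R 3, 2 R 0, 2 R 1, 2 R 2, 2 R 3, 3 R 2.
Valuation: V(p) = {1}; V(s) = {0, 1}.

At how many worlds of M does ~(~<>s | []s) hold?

1

Recall that []ψ holds at a world iff ψ holds at every accessible world, and <>ψ holds iff ψ holds at some accessible world.
Let φ = ~(~<>s | []s). Evaluate φ at each world:
  0 (successors ∅): φ is false.
  1 (successors {3}): φ is false.
  2 (successors {0, 1, 2, 3}): φ is true.
  3 (successors {2}): φ is false.
For instance, at 1:
  At 1: ~<>s | []s is true, so ~(~<>s | []s) is false.
    At 1: ~<>s is true, []s is false, so ~<>s | []s is true.
      At 1: <>s is false, so ~<>s is true.
      At 1: []s requires s at every successor {3}.
        s fails at 3, so []s is false at 1.
Satisfying worlds: {2}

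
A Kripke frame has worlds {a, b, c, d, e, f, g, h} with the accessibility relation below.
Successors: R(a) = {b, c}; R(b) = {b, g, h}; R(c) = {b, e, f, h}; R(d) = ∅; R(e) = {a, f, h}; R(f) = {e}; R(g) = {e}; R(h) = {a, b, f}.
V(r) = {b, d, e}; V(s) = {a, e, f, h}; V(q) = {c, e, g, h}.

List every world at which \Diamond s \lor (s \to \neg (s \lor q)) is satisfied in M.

b, c, d, e, f, g, h

Let φ = \Diamond s \lor (s \to \neg (s \lor q)). Evaluate φ at each world:
  a (successors {b, c}): φ is false.
  b (successors {b, g, h}): φ is true.
  c (successors {b, e, f, h}): φ is true.
  d (successors ∅): φ is true.
  e (successors {a, f, h}): φ is true.
  f (successors {e}): φ is true.
  g (successors {e}): φ is true.
  h (successors {a, b, f}): φ is true.
For instance, at b:
  At b: \Diamond s is true, s \to \neg (s \lor q) is true, so \Diamond s \lor (s \to \neg (s \lor q)) is true.
    At b: \Diamond s requires s at some successor in {b, g, h}.
      s holds at h, so \Diamond s is true at b.
Satisfying worlds: {b, c, d, e, f, g, h}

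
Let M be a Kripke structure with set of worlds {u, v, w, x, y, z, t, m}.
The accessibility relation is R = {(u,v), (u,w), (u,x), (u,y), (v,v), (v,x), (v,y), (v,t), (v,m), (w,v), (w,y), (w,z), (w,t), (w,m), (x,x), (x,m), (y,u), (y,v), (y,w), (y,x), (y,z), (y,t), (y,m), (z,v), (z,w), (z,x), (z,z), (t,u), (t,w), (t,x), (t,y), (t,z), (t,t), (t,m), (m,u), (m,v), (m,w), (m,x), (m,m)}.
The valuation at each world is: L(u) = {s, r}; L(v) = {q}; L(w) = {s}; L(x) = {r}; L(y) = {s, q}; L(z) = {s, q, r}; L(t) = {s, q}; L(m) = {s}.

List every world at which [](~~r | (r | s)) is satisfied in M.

Let φ = [](~~r | (r | s)). Evaluate φ at each world:
  u (successors {v, w, x, y}): φ is false.
  v (successors {v, x, y, t, m}): φ is false.
  w (successors {v, y, z, t, m}): φ is false.
  x (successors {x, m}): φ is true.
  y (successors {u, v, w, x, z, t, m}): φ is false.
  z (successors {v, w, x, z}): φ is false.
  t (successors {u, w, x, y, z, t, m}): φ is true.
  m (successors {u, v, w, x, m}): φ is false.
For instance, at m:
  At m: [](~~r | (r | s)) requires ~~r | (r | s) at every successor {u, v, w, x, m}.
    ~~r | (r | s) fails at v, so [](~~r | (r | s)) is false at m.
Satisfying worlds: {x, t}

x, t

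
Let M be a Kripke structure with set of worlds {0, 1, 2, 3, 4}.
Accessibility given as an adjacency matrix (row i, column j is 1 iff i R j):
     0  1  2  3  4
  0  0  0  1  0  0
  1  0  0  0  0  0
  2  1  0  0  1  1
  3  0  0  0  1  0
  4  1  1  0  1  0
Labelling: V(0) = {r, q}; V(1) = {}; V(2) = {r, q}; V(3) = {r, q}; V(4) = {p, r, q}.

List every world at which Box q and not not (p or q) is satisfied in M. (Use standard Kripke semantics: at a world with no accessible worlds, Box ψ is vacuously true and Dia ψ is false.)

Let φ = Box q and not not (p or q). Evaluate φ at each world:
  0 (successors {2}): φ is true.
  1 (successors ∅): φ is false.
  2 (successors {0, 3, 4}): φ is true.
  3 (successors {3}): φ is true.
  4 (successors {0, 1, 3}): φ is false.
For instance, at 0:
  At 0: Box q is true, not not (p or q) is true, so Box q and not not (p or q) is true.
    At 0: Box q requires q at every successor {2}.
      At 2: q is true.
    So Box q is true at 0.
Satisfying worlds: {0, 2, 3}

0, 2, 3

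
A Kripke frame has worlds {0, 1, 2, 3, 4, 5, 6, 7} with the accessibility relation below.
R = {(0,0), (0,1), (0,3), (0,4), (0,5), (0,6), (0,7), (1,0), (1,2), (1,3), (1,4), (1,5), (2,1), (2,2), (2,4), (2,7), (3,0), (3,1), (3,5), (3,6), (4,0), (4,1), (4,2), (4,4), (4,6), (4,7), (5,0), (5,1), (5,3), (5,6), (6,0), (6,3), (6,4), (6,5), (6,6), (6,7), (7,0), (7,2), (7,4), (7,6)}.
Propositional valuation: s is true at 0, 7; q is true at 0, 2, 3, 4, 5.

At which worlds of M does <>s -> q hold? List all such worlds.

Let φ = <>s -> q. Evaluate φ at each world:
  0 (successors {0, 1, 3, 4, 5, 6, 7}): φ is true.
  1 (successors {0, 2, 3, 4, 5}): φ is false.
  2 (successors {1, 2, 4, 7}): φ is true.
  3 (successors {0, 1, 5, 6}): φ is true.
  4 (successors {0, 1, 2, 4, 6, 7}): φ is true.
  5 (successors {0, 1, 3, 6}): φ is true.
  6 (successors {0, 3, 4, 5, 6, 7}): φ is false.
  7 (successors {0, 2, 4, 6}): φ is false.
For instance, at 5:
  At 5: <>s is true, q is true, so <>s -> q is true.
    At 5: <>s requires s at some successor in {0, 1, 3, 6}.
      s holds at 0, so <>s is true at 5.
Satisfying worlds: {0, 2, 3, 4, 5}

0, 2, 3, 4, 5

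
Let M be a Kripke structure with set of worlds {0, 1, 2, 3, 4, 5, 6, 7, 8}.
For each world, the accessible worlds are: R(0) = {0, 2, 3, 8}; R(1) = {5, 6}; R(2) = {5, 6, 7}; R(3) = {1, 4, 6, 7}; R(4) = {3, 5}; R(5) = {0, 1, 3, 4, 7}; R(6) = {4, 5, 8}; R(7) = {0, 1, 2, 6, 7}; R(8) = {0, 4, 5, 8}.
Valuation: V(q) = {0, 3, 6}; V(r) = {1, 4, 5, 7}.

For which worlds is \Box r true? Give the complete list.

Let φ = \Box r. Evaluate φ at each world:
  0 (successors {0, 2, 3, 8}): φ is false.
  1 (successors {5, 6}): φ is false.
  2 (successors {5, 6, 7}): φ is false.
  3 (successors {1, 4, 6, 7}): φ is false.
  4 (successors {3, 5}): φ is false.
  5 (successors {0, 1, 3, 4, 7}): φ is false.
  6 (successors {4, 5, 8}): φ is false.
  7 (successors {0, 1, 2, 6, 7}): φ is false.
  8 (successors {0, 4, 5, 8}): φ is false.
For instance, at 3:
  At 3: \Box r requires r at every successor {1, 4, 6, 7}.
    r fails at 6, so \Box r is false at 3.
Satisfying worlds: none.

none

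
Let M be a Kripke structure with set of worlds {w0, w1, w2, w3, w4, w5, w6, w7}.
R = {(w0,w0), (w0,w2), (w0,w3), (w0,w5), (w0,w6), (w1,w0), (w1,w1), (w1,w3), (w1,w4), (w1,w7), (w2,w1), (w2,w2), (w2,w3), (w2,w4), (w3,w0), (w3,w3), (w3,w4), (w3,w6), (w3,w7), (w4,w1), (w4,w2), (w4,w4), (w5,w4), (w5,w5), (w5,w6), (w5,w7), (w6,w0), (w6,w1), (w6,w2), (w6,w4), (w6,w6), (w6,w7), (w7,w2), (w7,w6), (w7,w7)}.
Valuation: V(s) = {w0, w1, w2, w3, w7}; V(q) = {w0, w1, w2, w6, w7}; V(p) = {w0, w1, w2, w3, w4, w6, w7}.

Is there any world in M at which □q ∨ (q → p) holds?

Yes

Let φ = □q ∨ (q → p). Evaluate φ at each world:
  w0 (successors {w0, w2, w3, w5, w6}): φ is true.
  w1 (successors {w0, w1, w3, w4, w7}): φ is true.
  w2 (successors {w1, w2, w3, w4}): φ is true.
  w3 (successors {w0, w3, w4, w6, w7}): φ is true.
  w4 (successors {w1, w2, w4}): φ is true.
  w5 (successors {w4, w5, w6, w7}): φ is true.
  w6 (successors {w0, w1, w2, w4, w6, w7}): φ is true.
  w7 (successors {w2, w6, w7}): φ is true.
Detail at w0 (witness):
  At w0: □q is false, q → p is true, so □q ∨ (q → p) is true.
    At w0: □q requires q at every successor {w0, w2, w3, w5, w6}.
      q fails at w3, so □q is false at w0.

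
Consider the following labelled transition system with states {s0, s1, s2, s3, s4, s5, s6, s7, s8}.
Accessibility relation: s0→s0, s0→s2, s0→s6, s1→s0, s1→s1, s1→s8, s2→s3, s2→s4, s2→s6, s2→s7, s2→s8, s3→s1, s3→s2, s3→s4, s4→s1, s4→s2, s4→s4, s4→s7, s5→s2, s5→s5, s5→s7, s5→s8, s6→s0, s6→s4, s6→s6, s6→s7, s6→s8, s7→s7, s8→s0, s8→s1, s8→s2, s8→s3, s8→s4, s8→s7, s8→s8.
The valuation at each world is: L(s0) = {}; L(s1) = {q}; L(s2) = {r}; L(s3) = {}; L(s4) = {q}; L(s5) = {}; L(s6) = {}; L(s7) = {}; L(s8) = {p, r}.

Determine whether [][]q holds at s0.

No

At s0: [][]q requires []q at every successor {s0, s2, s6}.
  []q fails at s0, so [][]q is false at s0.
    At s0: []q requires q at every successor {s0, s2, s6}.
      q fails at s0, so []q is false at s0.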